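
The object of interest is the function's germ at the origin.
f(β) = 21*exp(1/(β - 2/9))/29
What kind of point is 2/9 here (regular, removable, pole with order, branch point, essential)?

The exponent 1/(β - (2/9)) has a pole at 2/9, so exp(1/(β - (2/9))) takes every nonzero value near it: an essential singularity (not a pole of any order).

The point is an essential singularity.


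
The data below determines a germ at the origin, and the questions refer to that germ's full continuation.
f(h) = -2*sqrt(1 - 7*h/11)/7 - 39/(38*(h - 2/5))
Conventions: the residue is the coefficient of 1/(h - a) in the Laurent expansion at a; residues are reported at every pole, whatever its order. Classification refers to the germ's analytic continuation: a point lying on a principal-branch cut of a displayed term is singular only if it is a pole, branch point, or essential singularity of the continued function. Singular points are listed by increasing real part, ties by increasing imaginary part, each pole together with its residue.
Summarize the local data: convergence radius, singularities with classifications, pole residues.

Radius of convergence at 0: 2/5.
At 2/5: a pole of order 1; residue -39/38.
At 11/7: an algebraic (square-root) branch point.

Denominator factor (h - 2/5): pole of order 1 at 2/5, modulus 2/5.
Branch term (-2/7)*sqrt(1 - h/(11/7)): its argument vanishes at h = 11/7, a square-root branch point, modulus 11/7.
The radius of convergence is the smallest modulus among the singular points: 2/5.
The branch term is analytic at 2/5 and contributes nothing to the residue; only the rational part matters.
At the order-1 pole 2/5 set g(h) = (h - (2/5))*(rational part) = -39/38.
Simple pole: residue = g(a) at a = 2/5, which is -39/38.
List the singular points by increasing real part (a conjugate pair: the negative imaginary part first).


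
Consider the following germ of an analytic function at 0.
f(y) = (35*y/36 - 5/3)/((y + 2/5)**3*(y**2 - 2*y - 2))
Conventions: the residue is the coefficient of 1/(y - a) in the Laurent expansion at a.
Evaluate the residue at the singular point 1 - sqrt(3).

The factor y**2 - 2*y - 2 splits as (y - a)(y - a') with a = 1 - sqrt(3), a' = 1 + sqrt(3). At the order-1 pole a set g(y) = (y - a)*f(y) = [(35*y/36 - 5/3)/(y + 2/5)**3] / (y - a').
Simple pole: residue = g(a) at a = 1 - sqrt(3), which is -370625/39546 - (5140625/949104)*sqrt(3).

The residue is -370625/39546 - (5140625/949104)*sqrt(3).


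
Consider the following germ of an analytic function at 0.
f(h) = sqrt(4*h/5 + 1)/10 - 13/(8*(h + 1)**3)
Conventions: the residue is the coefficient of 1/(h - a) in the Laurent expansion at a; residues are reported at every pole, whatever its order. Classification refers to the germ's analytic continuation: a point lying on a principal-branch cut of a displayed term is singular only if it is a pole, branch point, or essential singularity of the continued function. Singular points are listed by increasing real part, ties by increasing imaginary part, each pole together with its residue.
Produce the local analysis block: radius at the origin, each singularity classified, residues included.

Radius of convergence at 0: 1.
At -5/4: an algebraic (square-root) branch point.
At -1: a pole of order 3; residue 0.

Denominator factor (h + 1)^3: pole of order 3 at -1, modulus 1.
Branch term (1/10)*sqrt(1 - h/(-5/4)): its argument vanishes at h = -5/4, a square-root branch point, modulus 5/4.
The radius of convergence is the smallest modulus among the singular points: 1.
The branch term is analytic at -1 and contributes nothing to the residue; only the rational part matters.
At the order-3 pole -1 set g(h) = (h - (-1))^3*(rational part) = -13/8.
Order-3 pole: residue = g''(a)/2; g''(-1) = 0, so the residue is 0.
List the singular points by increasing real part (a conjugate pair: the negative imaginary part first).


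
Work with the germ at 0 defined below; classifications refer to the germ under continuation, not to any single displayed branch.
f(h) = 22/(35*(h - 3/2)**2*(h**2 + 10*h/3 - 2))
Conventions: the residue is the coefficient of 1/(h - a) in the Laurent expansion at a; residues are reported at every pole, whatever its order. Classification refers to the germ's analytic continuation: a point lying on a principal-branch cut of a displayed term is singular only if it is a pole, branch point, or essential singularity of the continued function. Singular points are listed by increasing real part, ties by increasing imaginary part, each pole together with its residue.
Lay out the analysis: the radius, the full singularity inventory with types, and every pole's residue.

Denominator factor (h**2 + 10*h/3 - 2): discriminant 172/9, real irrational roots -5/3 + (1/3)*sqrt(43) and -5/3 - (1/3)*sqrt(43); poles of order 1, moduli -5/3 + (1/3)*sqrt(43) and 5/3 + (1/3)*sqrt(43).
Denominator factor (h - 3/2)^2: pole of order 2 at 3/2, modulus 3/2.
The radius of convergence is the smallest modulus among the singular points: -5/3 + (1/3)*sqrt(43).
The factor h**2 + 10*h/3 - 2 splits as (h - a)(h - a') with a = -5/3 - (1/3)*sqrt(43), a' = -5/3 + (1/3)*sqrt(43). At the order-1 pole a set g(h) = (h - a)*f(h) = [22/(35*(h - 3/2)**2)] / (h - a').
Simple pole: residue = g(a) at a = -5/3 - (1/3)*sqrt(43), which is 3344/46305 - (23452/1991115)*sqrt(43).
The factor h**2 + 10*h/3 - 2 splits as (h - a)(h - a') with a = -5/3 + (1/3)*sqrt(43), a' = -5/3 - (1/3)*sqrt(43). At the order-1 pole a set g(h) = (h - a)*f(h) = [22/(35*(h - 3/2)**2)] / (h - a').
Simple pole: residue = g(a) at a = -5/3 + (1/3)*sqrt(43), which is 3344/46305 + (23452/1991115)*sqrt(43).
At the order-2 pole 3/2 set g(h) = (h - (3/2))^2*f(h) = 22/(35*(h**2 + 10*h/3 - 2)).
Order-2 pole: residue = g'(a); g'(3/2) = -6688/46305, so the residue is -6688/46305.
List the singular points by increasing real part (a conjugate pair: the negative imaginary part first).

Radius of convergence at 0: -5/3 + (1/3)*sqrt(43).
At -5/3 - (1/3)*sqrt(43): a pole of order 1; residue 3344/46305 - (23452/1991115)*sqrt(43).
At -5/3 + (1/3)*sqrt(43): a pole of order 1; residue 3344/46305 + (23452/1991115)*sqrt(43).
At 3/2: a pole of order 2; residue -6688/46305.


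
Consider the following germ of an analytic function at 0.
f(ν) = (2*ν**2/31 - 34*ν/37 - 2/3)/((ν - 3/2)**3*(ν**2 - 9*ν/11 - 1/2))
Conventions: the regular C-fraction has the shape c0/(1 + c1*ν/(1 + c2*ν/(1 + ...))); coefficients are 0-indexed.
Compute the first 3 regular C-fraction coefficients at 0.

Taylor coefficients (expand at 0): a_0 = -32/81, a_1 = -22688/32967, a_2 = -59637280/33725241.
c0 = a_0 = -32/81. Peel one level at a time: if S = 1 + c*ν/S' with S'(0) = 1, then c is the ν-coefficient of S and S' = c*ν/(S - 1).
S_1 = c0/f = 1 + (-709/407)*ν + (-2018752/1400487)*ν^2 + ...; c1 = -709/407.
S_2 = c1*ν/(S_1 - 1) = 1 + (-2018752/2439669)*ν + ...; c2 = -2018752/2439669.

The regular C-fraction coefficients are [-32/81, -709/407, -2018752/2439669].


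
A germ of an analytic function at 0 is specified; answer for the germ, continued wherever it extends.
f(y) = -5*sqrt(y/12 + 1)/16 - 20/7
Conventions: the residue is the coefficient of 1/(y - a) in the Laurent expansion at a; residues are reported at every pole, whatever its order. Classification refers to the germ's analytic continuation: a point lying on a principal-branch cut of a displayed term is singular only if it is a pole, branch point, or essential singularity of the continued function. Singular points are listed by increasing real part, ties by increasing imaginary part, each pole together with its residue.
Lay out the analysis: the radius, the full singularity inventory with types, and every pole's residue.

Radius of convergence at 0: 12.
At -12: an algebraic (square-root) branch point.

Branch term (-5/16)*sqrt(1 - y/(-12)): its argument vanishes at y = -12, a square-root branch point, modulus 12.
The radius of convergence is the smallest modulus among the singular points: 12.


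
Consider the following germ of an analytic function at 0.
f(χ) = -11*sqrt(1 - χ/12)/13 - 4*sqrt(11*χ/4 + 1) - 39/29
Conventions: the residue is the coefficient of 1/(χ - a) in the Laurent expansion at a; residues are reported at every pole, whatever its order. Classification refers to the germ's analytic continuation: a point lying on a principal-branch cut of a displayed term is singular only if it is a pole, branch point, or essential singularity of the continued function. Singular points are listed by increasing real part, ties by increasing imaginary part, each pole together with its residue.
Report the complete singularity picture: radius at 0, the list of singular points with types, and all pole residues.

Branch term (-4)*sqrt(1 - χ/(-4/11)): its argument vanishes at χ = -4/11, a square-root branch point, modulus 4/11.
Branch term (-11/13)*sqrt(1 - χ/(12)): its argument vanishes at χ = 12, a square-root branch point, modulus 12.
The radius of convergence is the smallest modulus among the singular points: 4/11.
List the singular points by increasing real part (a conjugate pair: the negative imaginary part first).

Radius of convergence at 0: 4/11.
At -4/11: an algebraic (square-root) branch point.
At 12: an algebraic (square-root) branch point.


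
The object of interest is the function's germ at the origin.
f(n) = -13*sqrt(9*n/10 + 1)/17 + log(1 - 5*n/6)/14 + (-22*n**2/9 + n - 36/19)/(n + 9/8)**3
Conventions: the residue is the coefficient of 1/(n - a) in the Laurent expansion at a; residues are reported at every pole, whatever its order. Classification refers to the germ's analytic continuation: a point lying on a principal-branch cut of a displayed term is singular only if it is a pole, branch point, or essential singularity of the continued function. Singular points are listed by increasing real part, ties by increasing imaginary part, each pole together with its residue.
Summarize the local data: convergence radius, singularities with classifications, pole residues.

Radius of convergence at 0: 10/9.
At -9/8: a pole of order 3; residue -22/9.
At -10/9: an algebraic (square-root) branch point.
At 6/5: a logarithmic branch point.

Denominator factor (n + 9/8)^3: pole of order 3 at -9/8, modulus 9/8.
Branch term (-13/17)*sqrt(1 - n/(-10/9)): its argument vanishes at n = -10/9, a square-root branch point, modulus 10/9.
Branch term (1/14)*log(1 - n/(6/5)): its argument vanishes at n = 6/5, a logarithmic branch point, modulus 6/5.
The radius of convergence is the smallest modulus among the singular points: 10/9.
The branch terms are analytic at -9/8 and contribute nothing to the residue; only the rational part matters.
At the order-3 pole -9/8 set g(n) = (n - (-9/8))^3*(rational part) = -22*n**2/9 + n - 36/19.
Order-3 pole: residue = g''(a)/2; g''(-9/8) = -44/9, so the residue is -22/9.
List the singular points by increasing real part (a conjugate pair: the negative imaginary part first).


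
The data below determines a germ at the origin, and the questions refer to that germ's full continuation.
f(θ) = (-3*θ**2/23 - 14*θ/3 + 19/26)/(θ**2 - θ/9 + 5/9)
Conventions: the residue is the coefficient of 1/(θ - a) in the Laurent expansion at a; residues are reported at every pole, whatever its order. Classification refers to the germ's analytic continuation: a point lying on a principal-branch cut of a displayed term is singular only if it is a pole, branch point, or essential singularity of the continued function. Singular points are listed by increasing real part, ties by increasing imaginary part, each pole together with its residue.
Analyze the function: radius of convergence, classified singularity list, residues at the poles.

Denominator factor (θ**2 - θ/9 + 5/9): discriminant -179/81, complex-conjugate roots (1/18) + ((1/18)*sqrt(179))*i and (1/18) - ((1/18)*sqrt(179))*i; poles of order 1, moduli (1/3)*sqrt(5) and (1/3)*sqrt(5).
The radius of convergence is the smallest modulus among the singular points: (1/3)*sqrt(5).
The factor θ**2 - θ/9 + 5/9 splits as (θ - a)(θ - a') with a = (1/18) - ((1/18)*sqrt(179))*i, a' = (1/18) + ((1/18)*sqrt(179))*i. At the order-1 pole a set g(θ) = (θ - a)*f(θ) = [-3*θ**2/23 - 14*θ/3 + 19/26] / (θ - a').
Simple pole: residue = g(a) at a = (1/18) - ((1/18)*sqrt(179))*i, which is (-323/138) + ((4385/160563)*sqrt(179))*i.
The factor θ**2 - θ/9 + 5/9 splits as (θ - a)(θ - a') with a = (1/18) + ((1/18)*sqrt(179))*i, a' = (1/18) - ((1/18)*sqrt(179))*i. At the order-1 pole a set g(θ) = (θ - a)*f(θ) = [-3*θ**2/23 - 14*θ/3 + 19/26] / (θ - a').
Simple pole: residue = g(a) at a = (1/18) + ((1/18)*sqrt(179))*i, which is (-323/138) - ((4385/160563)*sqrt(179))*i.
List the singular points by increasing real part (a conjugate pair: the negative imaginary part first).

Radius of convergence at 0: (1/3)*sqrt(5).
At (1/18) - ((1/18)*sqrt(179))*i: a pole of order 1; residue (-323/138) + ((4385/160563)*sqrt(179))*i.
At (1/18) + ((1/18)*sqrt(179))*i: a pole of order 1; residue (-323/138) - ((4385/160563)*sqrt(179))*i.


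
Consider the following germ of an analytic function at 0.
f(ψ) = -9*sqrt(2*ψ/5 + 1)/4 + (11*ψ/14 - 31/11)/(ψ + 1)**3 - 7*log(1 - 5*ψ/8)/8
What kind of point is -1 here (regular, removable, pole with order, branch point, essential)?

The denominator factor ψ + 1 vanishes at -1 and appears to the power 3; the numerator there equals -555/154, nonzero, and no other factor vanishes.
The branch terms are analytic at this point.
Hence a pole whose order is the multiplicity, 3.

The point is a pole of order 3.


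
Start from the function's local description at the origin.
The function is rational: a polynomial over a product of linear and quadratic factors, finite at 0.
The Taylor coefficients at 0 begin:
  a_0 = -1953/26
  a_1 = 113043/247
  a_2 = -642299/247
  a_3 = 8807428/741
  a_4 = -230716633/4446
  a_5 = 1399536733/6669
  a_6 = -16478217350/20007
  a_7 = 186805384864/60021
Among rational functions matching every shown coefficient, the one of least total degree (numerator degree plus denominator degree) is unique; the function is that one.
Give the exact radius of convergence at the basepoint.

No rational of total degree below 5 reproduces all 8 coefficients; solving the [1/4] Pade equations on them gives f(ν) = (13*ν/19 + 31/26)/((ν - 3/7)*(ν + 1/3)**3), whose expansion matches every shown term.
Denominator factor (ν - 3/7): pole of order 1 at 3/7, modulus 3/7.
Denominator factor (ν + 1/3)^3: pole of order 3 at -1/3, modulus 1/3.
The radius of convergence is the smallest modulus among the singular points: 1/3.

The radius of convergence is 1/3.


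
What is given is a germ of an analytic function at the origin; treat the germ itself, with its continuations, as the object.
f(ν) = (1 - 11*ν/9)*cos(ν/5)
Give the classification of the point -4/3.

The point is a regular point.

There is no denominator, hence no pole anywhere.
The factor cos(ν/5) is entire.
So the germ continues analytically to -4/3.


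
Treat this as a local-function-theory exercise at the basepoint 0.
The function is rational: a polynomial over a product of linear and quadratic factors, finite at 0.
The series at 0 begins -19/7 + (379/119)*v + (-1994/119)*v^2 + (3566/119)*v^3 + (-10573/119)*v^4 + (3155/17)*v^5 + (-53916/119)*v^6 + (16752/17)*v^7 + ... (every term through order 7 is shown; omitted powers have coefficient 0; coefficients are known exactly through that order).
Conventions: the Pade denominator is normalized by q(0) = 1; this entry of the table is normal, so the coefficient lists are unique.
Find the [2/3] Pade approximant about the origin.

Taylor coefficients needed (read off): a_0 = -19/7, a_1 = 379/119, a_2 = -1994/119, a_3 = 3566/119, a_4 = -10573/119, a_5 = 3155/17.
Write the denominator as Q(v) = 1 + q1*v + q2*v^2 + q3*v^3. Requiring Q*f - P = O(v^6) with deg P <= 2 kills the coefficients of v^3..v^5 in Q*f:
  v^3: a_3 + q1*a_2 + q2*a_1 + q3*a_0 = 0, i.e. 3566/119 + (-1994/119)*q1 + (379/119)*q2 + (-19/7)*q3 = 0.
  v^4: a_4 + q1*a_3 + q2*a_2 + q3*a_1 = 0, i.e. -10573/119 + (3566/119)*q1 + (-1994/119)*q2 + (379/119)*q3 = 0.
  v^5: a_5 + q1*a_4 + q2*a_3 + q3*a_2 = 0, i.e. 3155/17 + (-10573/119)*q1 + (3566/119)*q2 + (-1994/119)*q3 = 0.
Solving this linear system: q1 = 2495128383/1354809707, q2 = -3611833839/1354809707, q3 = -4683961627/1354809707.
The numerator is Q*f truncated at degree 2: P0 = a_0 = -19/7; P1 = a_1 + q1*a_0 = -41779084108/23031765019; P2 = a_2 + q1*a_1 + q2*a_0 = -589214568604/161222355133.

The Pade approximant has numerator coefficients [-19/7, -41779084108/23031765019, -589214568604/161222355133]; denominator coefficients [1, 2495128383/1354809707, -3611833839/1354809707, -4683961627/1354809707].


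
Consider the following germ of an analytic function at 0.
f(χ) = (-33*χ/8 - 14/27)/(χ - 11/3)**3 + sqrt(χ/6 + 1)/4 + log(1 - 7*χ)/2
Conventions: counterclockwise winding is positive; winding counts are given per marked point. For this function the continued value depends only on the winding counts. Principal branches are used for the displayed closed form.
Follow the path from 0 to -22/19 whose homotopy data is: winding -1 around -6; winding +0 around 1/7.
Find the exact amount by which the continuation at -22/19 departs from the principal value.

Continued minus principal equals -(1/114)*sqrt(2622).

The rational part is single-valued and drops out of the difference; each branch term changes only by its own monodromy.
(1/4)*sqrt(1 - χ/(-6)): winding -1 is odd, the square root flips sign, contributing -2*(1/4)*sqrt(1 - (-22/19)/(-6)) = -2*(1/4)*sqrt(46/57) = -(1/114)*sqrt(2622).
(1/2)*log(1 - χ/(1/7)): winding 0 around 1/7, so this term returns to its principal value, contribution 0.
Summing the contributions at χ = -22/19 gives -(1/114)*sqrt(2622).


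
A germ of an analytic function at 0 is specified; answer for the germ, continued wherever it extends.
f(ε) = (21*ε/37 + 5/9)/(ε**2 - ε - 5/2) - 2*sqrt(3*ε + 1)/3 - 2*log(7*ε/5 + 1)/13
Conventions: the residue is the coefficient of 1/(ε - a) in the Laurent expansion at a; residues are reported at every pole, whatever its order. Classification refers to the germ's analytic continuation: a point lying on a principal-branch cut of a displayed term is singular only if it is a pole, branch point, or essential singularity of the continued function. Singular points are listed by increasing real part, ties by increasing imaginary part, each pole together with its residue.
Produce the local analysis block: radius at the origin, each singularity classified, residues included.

Radius of convergence at 0: 1/3.
At 1/2 - (1/2)*sqrt(11): a pole of order 1; residue 21/74 - (559/7326)*sqrt(11).
At -5/7: a logarithmic branch point.
At -1/3: an algebraic (square-root) branch point.
At 1/2 + (1/2)*sqrt(11): a pole of order 1; residue 21/74 + (559/7326)*sqrt(11).

Denominator factor (ε**2 - ε - 5/2): discriminant 11, real irrational roots 1/2 + (1/2)*sqrt(11) and 1/2 - (1/2)*sqrt(11); poles of order 1, moduli 1/2 + (1/2)*sqrt(11) and -1/2 + (1/2)*sqrt(11).
Branch term (-2/3)*sqrt(1 - ε/(-1/3)): its argument vanishes at ε = -1/3, a square-root branch point, modulus 1/3.
Branch term (-2/13)*log(1 - ε/(-5/7)): its argument vanishes at ε = -5/7, a logarithmic branch point, modulus 5/7.
The radius of convergence is the smallest modulus among the singular points: 1/3.
The branch terms are analytic at 1/2 - (1/2)*sqrt(11) and contribute nothing to the residue; only the rational part matters.
The factor ε**2 - ε - 5/2 splits as (ε - a)(ε - a') with a = 1/2 - (1/2)*sqrt(11), a' = 1/2 + (1/2)*sqrt(11). At the order-1 pole a set g(ε) = (ε - a)*(rational part) = [21*ε/37 + 5/9] / (ε - a').
Simple pole: residue = g(a) at a = 1/2 - (1/2)*sqrt(11), which is 21/74 - (559/7326)*sqrt(11).
The branch terms are analytic at 1/2 + (1/2)*sqrt(11) and contribute nothing to the residue; only the rational part matters.
The factor ε**2 - ε - 5/2 splits as (ε - a)(ε - a') with a = 1/2 + (1/2)*sqrt(11), a' = 1/2 - (1/2)*sqrt(11). At the order-1 pole a set g(ε) = (ε - a)*(rational part) = [21*ε/37 + 5/9] / (ε - a').
Simple pole: residue = g(a) at a = 1/2 + (1/2)*sqrt(11), which is 21/74 + (559/7326)*sqrt(11).
List the singular points by increasing real part (a conjugate pair: the negative imaginary part first).


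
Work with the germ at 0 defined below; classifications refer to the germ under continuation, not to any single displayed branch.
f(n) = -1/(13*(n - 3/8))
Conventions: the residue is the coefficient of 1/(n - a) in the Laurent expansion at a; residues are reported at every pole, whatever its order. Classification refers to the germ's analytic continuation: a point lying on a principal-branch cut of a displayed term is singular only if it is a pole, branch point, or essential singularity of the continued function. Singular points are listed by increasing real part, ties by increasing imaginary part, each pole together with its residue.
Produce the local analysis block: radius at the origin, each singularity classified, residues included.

Radius of convergence at 0: 3/8.
At 3/8: a pole of order 1; residue -1/13.

Denominator factor (n - 3/8): pole of order 1 at 3/8, modulus 3/8.
The radius of convergence is the smallest modulus among the singular points: 3/8.
At the order-1 pole 3/8 set g(n) = (n - (3/8))*f(n) = -1/13.
Simple pole: residue = g(a) at a = 3/8, which is -1/13.


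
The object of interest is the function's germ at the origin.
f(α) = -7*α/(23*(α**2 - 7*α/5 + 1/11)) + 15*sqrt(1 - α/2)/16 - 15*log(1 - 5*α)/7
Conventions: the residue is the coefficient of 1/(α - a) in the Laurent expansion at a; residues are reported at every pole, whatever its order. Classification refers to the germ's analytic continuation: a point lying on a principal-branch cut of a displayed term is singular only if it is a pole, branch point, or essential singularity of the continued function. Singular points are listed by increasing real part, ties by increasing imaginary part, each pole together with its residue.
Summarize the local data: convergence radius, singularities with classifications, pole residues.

Radius of convergence at 0: 7/10 - (1/110)*sqrt(4829).
At 7/10 - (1/110)*sqrt(4829): a pole of order 1; residue -7/46 + (49/20194)*sqrt(4829).
At 1/5: a logarithmic branch point.
At 7/10 + (1/110)*sqrt(4829): a pole of order 1; residue -7/46 - (49/20194)*sqrt(4829).
At 2: an algebraic (square-root) branch point.

Denominator factor (α**2 - 7*α/5 + 1/11): discriminant 439/275, real irrational roots 7/10 + (1/110)*sqrt(4829) and 7/10 - (1/110)*sqrt(4829); poles of order 1, moduli 7/10 + (1/110)*sqrt(4829) and 7/10 - (1/110)*sqrt(4829).
Branch term (15/16)*sqrt(1 - α/(2)): its argument vanishes at α = 2, a square-root branch point, modulus 2.
Branch term (-15/7)*log(1 - α/(1/5)): its argument vanishes at α = 1/5, a logarithmic branch point, modulus 1/5.
The radius of convergence is the smallest modulus among the singular points: 7/10 - (1/110)*sqrt(4829).
The branch terms are analytic at 7/10 - (1/110)*sqrt(4829) and contribute nothing to the residue; only the rational part matters.
The factor α**2 - 7*α/5 + 1/11 splits as (α - a)(α - a') with a = 7/10 - (1/110)*sqrt(4829), a' = 7/10 + (1/110)*sqrt(4829). At the order-1 pole a set g(α) = (α - a)*(rational part) = [-7*α/23] / (α - a').
Simple pole: residue = g(a) at a = 7/10 - (1/110)*sqrt(4829), which is -7/46 + (49/20194)*sqrt(4829).
The branch terms are analytic at 7/10 + (1/110)*sqrt(4829) and contribute nothing to the residue; only the rational part matters.
The factor α**2 - 7*α/5 + 1/11 splits as (α - a)(α - a') with a = 7/10 + (1/110)*sqrt(4829), a' = 7/10 - (1/110)*sqrt(4829). At the order-1 pole a set g(α) = (α - a)*(rational part) = [-7*α/23] / (α - a').
Simple pole: residue = g(a) at a = 7/10 + (1/110)*sqrt(4829), which is -7/46 - (49/20194)*sqrt(4829).
List the singular points by increasing real part (a conjugate pair: the negative imaginary part first).


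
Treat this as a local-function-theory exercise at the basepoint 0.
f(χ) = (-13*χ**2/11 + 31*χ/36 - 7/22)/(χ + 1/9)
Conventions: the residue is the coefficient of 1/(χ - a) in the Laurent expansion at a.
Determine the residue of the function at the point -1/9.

At the order-1 pole -1/9 set g(χ) = (χ - (-1/9))*f(χ) = -13*χ**2/11 + 31*χ/36 - 7/22.
Simple pole: residue = g(a) at a = -1/9, which is -509/1188.

The residue is -509/1188.


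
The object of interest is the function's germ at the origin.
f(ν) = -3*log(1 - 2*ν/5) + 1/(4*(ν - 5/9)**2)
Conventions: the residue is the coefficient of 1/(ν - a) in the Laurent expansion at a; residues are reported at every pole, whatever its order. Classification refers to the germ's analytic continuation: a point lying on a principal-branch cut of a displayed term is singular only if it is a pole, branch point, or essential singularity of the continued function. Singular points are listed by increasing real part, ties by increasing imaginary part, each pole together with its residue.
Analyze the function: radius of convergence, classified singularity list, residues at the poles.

Radius of convergence at 0: 5/9.
At 5/9: a pole of order 2; residue 0.
At 5/2: a logarithmic branch point.

Denominator factor (ν - 5/9)^2: pole of order 2 at 5/9, modulus 5/9.
Branch term (-3)*log(1 - ν/(5/2)): its argument vanishes at ν = 5/2, a logarithmic branch point, modulus 5/2.
The radius of convergence is the smallest modulus among the singular points: 5/9.
The branch term is analytic at 5/9 and contributes nothing to the residue; only the rational part matters.
At the order-2 pole 5/9 set g(ν) = (ν - (5/9))^2*(rational part) = 1/4.
Order-2 pole: residue = g'(a); g'(5/9) = 0, so the residue is 0.
List the singular points by increasing real part (a conjugate pair: the negative imaginary part first).


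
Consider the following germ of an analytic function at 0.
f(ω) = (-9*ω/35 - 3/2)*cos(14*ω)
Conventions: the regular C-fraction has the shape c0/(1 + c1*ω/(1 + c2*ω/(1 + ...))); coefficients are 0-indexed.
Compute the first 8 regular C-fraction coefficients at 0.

Taylor coefficients (expand at 0): a_0 = -3/2, a_1 = -9/35, a_2 = 147, a_3 = 126/5, a_4 = -2401, a_5 = -2058/5, a_6 = 235298/15, a_7 = 67228/25.
c0 = a_0 = -3/2. Peel one level at a time: if S = 1 + c*ω/S' with S'(0) = 1, then c is the ω-coefficient of S and S' = c*ω/(S - 1).
S_1 = c0/f = 1 + (-6/35)*ω + (120086/1225)*ω^2 + ...; c1 = -6/35.
S_2 = c1*ω/(S_1 - 1) = 1 + (60043/105)*ω + (2942107/9)*ω^2 + ...; c2 = 60043/105.
S_3 = c2*ω/(S_2 - 1) = 1 + (-1715/3)*ω + (-14706125/180129)*ω^2 + ...; c3 = -1715/3.
S_4 = c3*ω/(S_3 - 1) = 1 + (-8575/60043)*ω + (-14732585/3605161849)*ω^2 + ...; c4 = -8575/60043.
S_5 = c4*ω/(S_4 - 1) = 1 + (-60133/2101505)*ω + (144524041/73552675)*ω^2 + ...; c5 = -60133/2101505.
S_6 = c5*ω/(S_5 - 1) = 1 + (144524041/2104655)*ω + (425205192694387/90399442225)*ω^2 + ...; c6 = 144524041/2104655.
S_7 = c6*ω/(S_6 - 1) = 1 + (-20594749/300665)*ω + ...; c7 = -20594749/300665.

The regular C-fraction coefficients are [-3/2, -6/35, 60043/105, -1715/3, -8575/60043, -60133/2101505, 144524041/2104655, -20594749/300665].


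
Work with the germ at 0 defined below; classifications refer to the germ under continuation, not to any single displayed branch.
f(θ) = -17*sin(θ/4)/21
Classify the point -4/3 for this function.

There is no denominator, hence no pole anywhere.
The factor -sin(θ/4) is entire.
So the germ continues analytically to -4/3.

The point is a regular point.


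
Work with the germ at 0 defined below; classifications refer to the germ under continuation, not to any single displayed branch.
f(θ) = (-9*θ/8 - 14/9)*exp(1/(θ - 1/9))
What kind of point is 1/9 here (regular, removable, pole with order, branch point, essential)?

The exponent 1/(θ - (1/9)) has a pole at 1/9, so exp(1/(θ - (1/9))) takes every nonzero value near it: an essential singularity (not a pole of any order).

The point is an essential singularity.


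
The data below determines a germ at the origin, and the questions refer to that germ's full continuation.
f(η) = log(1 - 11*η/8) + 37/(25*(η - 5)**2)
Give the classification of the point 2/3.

The point is a regular point.

Denominator factors: η - 5 = -13/3 at η = 2/3 — none vanishes.
Branch term log(1 - η/(8/11)): argument at 2/3 is 1/12, nonzero, so 2/3 is not its branch point (a point on a principal cut is still regular for the continued germ).
So the germ continues analytically to 2/3.


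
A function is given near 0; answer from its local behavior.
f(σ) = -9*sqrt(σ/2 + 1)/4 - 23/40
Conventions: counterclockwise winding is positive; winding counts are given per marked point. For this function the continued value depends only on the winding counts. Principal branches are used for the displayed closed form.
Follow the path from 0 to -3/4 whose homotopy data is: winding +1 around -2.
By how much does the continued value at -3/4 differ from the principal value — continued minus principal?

The rational part is single-valued and drops out of the difference; each branch term changes only by its own monodromy.
(-9/4)*sqrt(1 - σ/(-2)): winding +1 is odd, the square root flips sign, contributing -2*(-9/4)*sqrt(1 - (-3/4)/(-2)) = -2*(-9/4)*sqrt(5/8) = (9/8)*sqrt(10).
Summing the contributions at σ = -3/4 gives (9/8)*sqrt(10).

Continued minus principal equals (9/8)*sqrt(10).


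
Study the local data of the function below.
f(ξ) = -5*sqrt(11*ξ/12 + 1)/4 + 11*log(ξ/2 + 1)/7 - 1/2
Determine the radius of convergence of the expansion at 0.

Branch term (-5/4)*sqrt(1 - ξ/(-12/11)): its argument vanishes at ξ = -12/11, a square-root branch point, modulus 12/11.
Branch term (11/7)*log(1 - ξ/(-2)): its argument vanishes at ξ = -2, a logarithmic branch point, modulus 2.
The radius of convergence is the smallest modulus among the singular points: 12/11.

The radius of convergence is 12/11.


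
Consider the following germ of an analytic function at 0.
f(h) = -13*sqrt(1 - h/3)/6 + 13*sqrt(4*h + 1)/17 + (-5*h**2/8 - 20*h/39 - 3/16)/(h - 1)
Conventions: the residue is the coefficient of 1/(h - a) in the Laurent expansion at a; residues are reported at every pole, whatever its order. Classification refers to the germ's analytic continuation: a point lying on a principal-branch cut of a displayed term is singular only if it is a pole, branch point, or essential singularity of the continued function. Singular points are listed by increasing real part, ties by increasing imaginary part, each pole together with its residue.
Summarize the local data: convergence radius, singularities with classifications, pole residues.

Denominator factor (h - 1): pole of order 1 at 1, modulus 1.
Branch term (13/17)*sqrt(1 - h/(-1/4)): its argument vanishes at h = -1/4, a square-root branch point, modulus 1/4.
Branch term (-13/6)*sqrt(1 - h/(3)): its argument vanishes at h = 3, a square-root branch point, modulus 3.
The radius of convergence is the smallest modulus among the singular points: 1/4.
The branch terms are analytic at 1 and contribute nothing to the residue; only the rational part matters.
At the order-1 pole 1 set g(h) = (h - (1))*(rational part) = -5*h**2/8 - 20*h/39 - 3/16.
Simple pole: residue = g(a) at a = 1, which is -827/624.
List the singular points by increasing real part (a conjugate pair: the negative imaginary part first).

Radius of convergence at 0: 1/4.
At -1/4: an algebraic (square-root) branch point.
At 1: a pole of order 1; residue -827/624.
At 3: an algebraic (square-root) branch point.


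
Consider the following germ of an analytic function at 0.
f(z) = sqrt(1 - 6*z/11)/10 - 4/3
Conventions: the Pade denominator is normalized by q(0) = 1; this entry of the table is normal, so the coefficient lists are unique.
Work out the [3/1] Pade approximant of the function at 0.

Taylor coefficients needed (expand at 0): a_0 = -37/30, a_1 = -3/110, a_2 = -9/2420, a_3 = -27/26620, a_4 = -81/234256.
Write the denominator as Q(z) = 1 + q1*z. Requiring Q*f - P = O(z^5) with deg P <= 3 kills the coefficients of z^4..z^4 in Q*f:
  z^4: a_4 + q1*a_3 = 0, i.e. -81/234256 + (-27/26620)*q1 = 0.
Solving this linear system: q1 = -15/44.
The numerator is Q*f truncated at degree 3: P0 = a_0 = -37/30; P1 = a_1 + q1*a_0 = 173/440; P2 = a_2 + q1*a_1 = 27/4840; P3 = a_3 + q1*a_2 = 27/106480.

The Pade approximant has numerator coefficients [-37/30, 173/440, 27/4840, 27/106480]; denominator coefficients [1, -15/44].


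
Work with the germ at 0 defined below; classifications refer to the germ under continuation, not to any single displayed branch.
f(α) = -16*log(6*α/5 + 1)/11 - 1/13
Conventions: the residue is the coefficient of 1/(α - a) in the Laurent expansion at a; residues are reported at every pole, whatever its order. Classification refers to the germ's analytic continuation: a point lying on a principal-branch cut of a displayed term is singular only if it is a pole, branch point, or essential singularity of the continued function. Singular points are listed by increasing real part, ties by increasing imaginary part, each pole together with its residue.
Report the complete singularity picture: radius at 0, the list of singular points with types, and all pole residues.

Branch term (-16/11)*log(1 - α/(-5/6)): its argument vanishes at α = -5/6, a logarithmic branch point, modulus 5/6.
The radius of convergence is the smallest modulus among the singular points: 5/6.

Radius of convergence at 0: 5/6.
At -5/6: a logarithmic branch point.


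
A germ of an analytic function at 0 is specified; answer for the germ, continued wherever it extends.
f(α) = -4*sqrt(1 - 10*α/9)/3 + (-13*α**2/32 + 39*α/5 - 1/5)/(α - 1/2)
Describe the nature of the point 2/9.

Denominator factors: α - 1/2 = -5/18 at α = 2/9 — none vanishes.
Branch term sqrt(1 - α/(9/10)): argument at 2/9 is 61/81, nonzero, so 2/9 is not its branch point (a point on a principal cut is still regular for the continued germ).
So the germ continues analytically to 2/9.

The point is a regular point.


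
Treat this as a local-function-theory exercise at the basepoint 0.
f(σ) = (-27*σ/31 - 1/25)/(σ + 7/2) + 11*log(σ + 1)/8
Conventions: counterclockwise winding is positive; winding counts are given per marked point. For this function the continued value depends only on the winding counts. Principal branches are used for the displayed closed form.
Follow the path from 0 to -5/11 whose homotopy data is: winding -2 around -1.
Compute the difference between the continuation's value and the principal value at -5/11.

The rational part is single-valued and drops out of the difference; each branch term changes only by its own monodromy.
(11/8)*log(1 - σ/(-1)): each positive loop around -1 adds 2*pi*i to the log, so winding -2 contributes (11/8)*(-2)*2*pi*i = -(11/2)*pi*i.
Summing the contributions at σ = -5/11 gives -(11/2)*pi*i.

Continued minus principal equals -(11/2)*pi*i.


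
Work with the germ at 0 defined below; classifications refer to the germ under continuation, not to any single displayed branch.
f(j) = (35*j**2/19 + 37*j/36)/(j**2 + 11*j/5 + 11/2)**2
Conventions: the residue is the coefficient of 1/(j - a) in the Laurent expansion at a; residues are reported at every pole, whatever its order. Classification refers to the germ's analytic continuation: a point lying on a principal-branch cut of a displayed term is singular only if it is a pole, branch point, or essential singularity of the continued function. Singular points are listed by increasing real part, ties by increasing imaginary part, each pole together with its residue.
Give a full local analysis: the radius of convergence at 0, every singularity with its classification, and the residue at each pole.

Denominator factor (j**2 + 11*j/5 + 11/2)^2: discriminant -429/25, complex-conjugate roots (-11/10) + ((1/10)*sqrt(429))*i and (-11/10) - ((1/10)*sqrt(429))*i; poles of order 2, moduli (1/2)*sqrt(22) and (1/2)*sqrt(22).
The radius of convergence is the smallest modulus among the singular points: (1/2)*sqrt(22).
The factor j**2 + 11*j/5 + 11/2 splits as (j - a)(j - a') with a = (-11/10) - ((1/10)*sqrt(429))*i, a' = (-11/10) + ((1/10)*sqrt(429))*i. At the order-2 pole a set g(j) = (j - a)^2*f(j) = [35*j**2/19 + 37*j/36] / (j - a')^2.
Order-2 pole: residue = g'(a); g'((-11/10) - ((1/10)*sqrt(429))*i) = ((139925/11444004)*sqrt(429))*i, so the residue is ((139925/11444004)*sqrt(429))*i.
The factor j**2 + 11*j/5 + 11/2 splits as (j - a)(j - a') with a = (-11/10) + ((1/10)*sqrt(429))*i, a' = (-11/10) - ((1/10)*sqrt(429))*i. At the order-2 pole a set g(j) = (j - a)^2*f(j) = [35*j**2/19 + 37*j/36] / (j - a')^2.
Order-2 pole: residue = g'(a); g'((-11/10) + ((1/10)*sqrt(429))*i) = -((139925/11444004)*sqrt(429))*i, so the residue is -((139925/11444004)*sqrt(429))*i.
List the singular points by increasing real part (a conjugate pair: the negative imaginary part first).

Radius of convergence at 0: (1/2)*sqrt(22).
At (-11/10) - ((1/10)*sqrt(429))*i: a pole of order 2; residue ((139925/11444004)*sqrt(429))*i.
At (-11/10) + ((1/10)*sqrt(429))*i: a pole of order 2; residue -((139925/11444004)*sqrt(429))*i.


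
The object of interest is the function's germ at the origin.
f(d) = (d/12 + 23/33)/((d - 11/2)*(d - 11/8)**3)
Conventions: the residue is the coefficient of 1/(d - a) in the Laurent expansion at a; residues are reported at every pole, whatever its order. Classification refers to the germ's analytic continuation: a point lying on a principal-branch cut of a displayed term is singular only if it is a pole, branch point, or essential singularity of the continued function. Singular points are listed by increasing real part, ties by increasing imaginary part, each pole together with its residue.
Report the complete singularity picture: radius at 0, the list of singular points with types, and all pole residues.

Denominator factor (d - 11/2): pole of order 1 at 11/2, modulus 11/2.
Denominator factor (d - 11/8)^3: pole of order 3 at 11/8, modulus 11/8.
The radius of convergence is the smallest modulus among the singular points: 11/8.
At the order-3 pole 11/8 set g(d) = (d - (11/8))^3*f(d) = (d/12 + 23/33)/(d - 11/2).
Order-3 pole: residue = g''(a)/2; g''(11/8) = -39040/1185921, so the residue is -19520/1185921.
At the order-1 pole 11/2 set g(d) = (d - (11/2))*f(d) = (d/12 + 23/33)/(d - 11/8)**3.
Simple pole: residue = g(a) at a = 11/2, which is 19520/1185921.
List the singular points by increasing real part (a conjugate pair: the negative imaginary part first).

Radius of convergence at 0: 11/8.
At 11/8: a pole of order 3; residue -19520/1185921.
At 11/2: a pole of order 1; residue 19520/1185921.


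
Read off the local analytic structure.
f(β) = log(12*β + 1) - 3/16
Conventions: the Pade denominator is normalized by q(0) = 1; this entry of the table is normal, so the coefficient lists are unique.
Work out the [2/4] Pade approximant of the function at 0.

Taylor coefficients needed (expand at 0): a_0 = -3/16, a_1 = 12, a_2 = -72, a_3 = 576, a_4 = -5184, a_5 = 248832/5, a_6 = -497664.
Write the denominator as Q(β) = 1 + q1*β + q2*β^2 + q3*β^3 + q4*β^4. Requiring Q*f - P = O(β^7) with deg P <= 2 kills the coefficients of β^3..β^6 in Q*f:
  β^3: a_3 + q1*a_2 + q2*a_1 + q3*a_0 = 0, i.e. 576 + (-72)*q1 + (12)*q2 + (-3/16)*q3 = 0.
  β^4: a_4 + q1*a_3 + q2*a_2 + q3*a_1 + q4*a_0 = 0, i.e. -5184 + (576)*q1 + (-72)*q2 + (12)*q3 + (-3/16)*q4 = 0.
  β^5: a_5 + q1*a_4 + q2*a_3 + q3*a_2 + q4*a_1 = 0, i.e. 248832/5 + (-5184)*q1 + (576)*q2 + (-72)*q3 + (12)*q4 = 0.
  β^6: a_6 + q1*a_5 + q2*a_4 + q3*a_3 + q4*a_2 = 0, i.e. -497664 + (248832/5)*q1 + (-5184)*q2 + (576)*q3 + (-72)*q4 = 0.
Solving this linear system: q1 = 60912/4219, q2 = 804576/21095, q3 = -654336/21095, q4 = 1539072/21095.
The numerator is Q*f truncated at degree 2: P0 = a_0 = -3/16; P1 = a_1 + q1*a_0 = 39207/4219; P2 = a_2 + q1*a_1 + q2*a_0 = 1985022/21095.

The Pade approximant has numerator coefficients [-3/16, 39207/4219, 1985022/21095]; denominator coefficients [1, 60912/4219, 804576/21095, -654336/21095, 1539072/21095].


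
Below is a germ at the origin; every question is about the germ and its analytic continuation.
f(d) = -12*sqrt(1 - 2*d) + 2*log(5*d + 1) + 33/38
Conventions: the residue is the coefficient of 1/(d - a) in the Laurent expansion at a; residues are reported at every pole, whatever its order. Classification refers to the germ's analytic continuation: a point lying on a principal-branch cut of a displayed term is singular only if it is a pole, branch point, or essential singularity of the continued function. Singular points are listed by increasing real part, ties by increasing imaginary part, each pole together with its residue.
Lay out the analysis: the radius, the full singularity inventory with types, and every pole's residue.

Branch term (2)*log(1 - d/(-1/5)): its argument vanishes at d = -1/5, a logarithmic branch point, modulus 1/5.
Branch term (-12)*sqrt(1 - d/(1/2)): its argument vanishes at d = 1/2, a square-root branch point, modulus 1/2.
The radius of convergence is the smallest modulus among the singular points: 1/5.
List the singular points by increasing real part (a conjugate pair: the negative imaginary part first).

Radius of convergence at 0: 1/5.
At -1/5: a logarithmic branch point.
At 1/2: an algebraic (square-root) branch point.
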